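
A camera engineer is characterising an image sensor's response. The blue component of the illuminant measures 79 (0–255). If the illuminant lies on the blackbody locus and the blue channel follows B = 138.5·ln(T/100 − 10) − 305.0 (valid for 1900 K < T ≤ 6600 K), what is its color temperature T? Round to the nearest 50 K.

ln(t − 10) = (79 + 305.0) / 138.5 = 2.7726.
t − 10 = e^2.7726 = 16.000, so t = 26.000.
T = 100·t = 2600 K → 2600 K to the nearest 50 K.

2600 K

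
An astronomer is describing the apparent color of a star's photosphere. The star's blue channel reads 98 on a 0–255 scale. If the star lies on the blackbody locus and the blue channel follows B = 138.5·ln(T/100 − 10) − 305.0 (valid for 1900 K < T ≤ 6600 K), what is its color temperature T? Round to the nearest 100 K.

2800 K

ln(t − 10) = (98 + 305.0) / 138.5 = 2.9097.
t − 10 = e^2.9097 = 18.352, so t = 28.352.
T = 100·t = 2835 K → 2800 K to the nearest 100 K.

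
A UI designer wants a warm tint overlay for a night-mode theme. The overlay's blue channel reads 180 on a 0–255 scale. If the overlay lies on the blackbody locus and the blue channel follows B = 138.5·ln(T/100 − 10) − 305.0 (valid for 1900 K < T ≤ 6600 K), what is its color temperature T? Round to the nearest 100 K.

4300 K

ln(t − 10) = (180 + 305.0) / 138.5 = 3.5018.
t − 10 = e^3.5018 = 33.175, so t = 43.175.
T = 100·t = 4318 K → 4300 K to the nearest 100 K.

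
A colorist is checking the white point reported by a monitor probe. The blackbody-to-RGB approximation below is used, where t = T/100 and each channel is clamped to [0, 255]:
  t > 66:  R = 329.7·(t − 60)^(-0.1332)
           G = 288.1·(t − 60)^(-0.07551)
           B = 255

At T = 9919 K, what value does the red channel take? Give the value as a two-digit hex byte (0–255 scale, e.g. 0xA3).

t = 9919/100 = 99.19; the t > 66 branch applies.
R = 329.7·(99.19 − 60)^(-0.1332) = 329.7·39.19^(-0.1332) = 329.7·0.61346 = 202.259.
Rounded: 202; in hex, 0xCA.

0xCA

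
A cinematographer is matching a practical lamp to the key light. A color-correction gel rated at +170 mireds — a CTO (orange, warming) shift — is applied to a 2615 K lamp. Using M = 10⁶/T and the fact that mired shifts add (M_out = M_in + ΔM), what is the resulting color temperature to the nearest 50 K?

M_in = 10⁶/2615 = 382.41 mireds.
M_out = 382.41 + (+170) = 552.41 mireds.
T_out = 10⁶/552.41 = 1810.3 K → 1800 K.

1800 K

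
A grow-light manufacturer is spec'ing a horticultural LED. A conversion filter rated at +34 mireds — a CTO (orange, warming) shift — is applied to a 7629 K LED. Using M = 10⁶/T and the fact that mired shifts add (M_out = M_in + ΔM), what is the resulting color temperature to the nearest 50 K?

6050 K

M_in = 10⁶/7629 = 131.08 mireds.
M_out = 131.08 + (+34) = 165.08 mireds.
T_out = 10⁶/165.08 = 6057.7 K → 6050 K.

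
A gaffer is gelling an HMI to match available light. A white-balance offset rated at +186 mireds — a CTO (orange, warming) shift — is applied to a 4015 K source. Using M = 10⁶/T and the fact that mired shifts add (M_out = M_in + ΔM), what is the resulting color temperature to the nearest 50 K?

2300 K

M_in = 10⁶/4015 = 249.07 mireds.
M_out = 249.07 + (+186) = 435.07 mireds.
T_out = 10⁶/435.07 = 2298.5 K → 2300 K.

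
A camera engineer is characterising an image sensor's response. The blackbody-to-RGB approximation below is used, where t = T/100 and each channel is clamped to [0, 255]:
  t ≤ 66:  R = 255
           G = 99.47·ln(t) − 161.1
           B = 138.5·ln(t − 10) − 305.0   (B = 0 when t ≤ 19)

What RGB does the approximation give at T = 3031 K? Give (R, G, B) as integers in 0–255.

t = 3031/100 = 30.31; the t ≤ 66 branch applies.
R = 255 by definition for t ≤ 66.
G = 99.47·ln 30.31 − 161.1 = 99.47·3.4115 − 161.1 = 178.240.
B = 138.5·ln(30.31 − 10) − 305.0 = 138.5·ln 20.31 − 305.0 = 138.5·3.0111 − 305.0 = 112.039.
Rounded: (255, 178, 112).

(255, 178, 112)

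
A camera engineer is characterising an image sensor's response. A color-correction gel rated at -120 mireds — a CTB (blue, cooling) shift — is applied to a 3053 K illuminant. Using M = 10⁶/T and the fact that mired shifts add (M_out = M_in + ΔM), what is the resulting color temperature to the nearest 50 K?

4800 K

M_in = 10⁶/3053 = 327.55 mireds.
M_out = 327.55 + (-120) = 207.55 mireds.
T_out = 10⁶/207.55 = 4818.2 K → 4800 K.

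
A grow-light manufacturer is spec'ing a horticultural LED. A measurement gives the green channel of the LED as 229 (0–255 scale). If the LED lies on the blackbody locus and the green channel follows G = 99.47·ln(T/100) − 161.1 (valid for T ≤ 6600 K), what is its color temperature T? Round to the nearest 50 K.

ln t = (229 + 161.1) / 99.47 = 3.9218.
t = e^3.9218 = 50.491.
T = 100·t = 5049 K → 5050 K to the nearest 50 K.

5050 K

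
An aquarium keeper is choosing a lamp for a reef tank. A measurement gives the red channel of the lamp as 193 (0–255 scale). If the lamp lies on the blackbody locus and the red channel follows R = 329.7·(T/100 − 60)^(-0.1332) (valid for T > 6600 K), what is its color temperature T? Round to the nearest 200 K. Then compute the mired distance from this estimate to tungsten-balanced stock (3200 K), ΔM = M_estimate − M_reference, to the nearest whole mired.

-226 mireds

(t − 60)^(-0.1332) = 193/329.7 = 0.58538.
t − 60 = 0.58538^(1/-0.1332) = 0.58538^(-7.508) = 55.713, so t = 115.713.
T = 100·t = 11571 K → 11600 K to the nearest 200 K.
M_estimate = 10⁶/11600 = 86.21; M_reference = 10⁶/3200 = 312.50.
ΔM = 86.21 − 312.50 = -226.29 → -226 mireds.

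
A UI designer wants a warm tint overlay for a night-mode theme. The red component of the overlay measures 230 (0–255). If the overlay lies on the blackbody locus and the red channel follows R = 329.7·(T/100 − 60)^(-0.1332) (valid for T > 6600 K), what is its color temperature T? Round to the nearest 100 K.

(t − 60)^(-0.1332) = 230/329.7 = 0.69760.
t − 60 = 0.69760^(1/-0.1332) = 0.69760^(-7.508) = 14.932, so t = 74.932.
T = 100·t = 7493 K → 7500 K to the nearest 100 K.

7500 K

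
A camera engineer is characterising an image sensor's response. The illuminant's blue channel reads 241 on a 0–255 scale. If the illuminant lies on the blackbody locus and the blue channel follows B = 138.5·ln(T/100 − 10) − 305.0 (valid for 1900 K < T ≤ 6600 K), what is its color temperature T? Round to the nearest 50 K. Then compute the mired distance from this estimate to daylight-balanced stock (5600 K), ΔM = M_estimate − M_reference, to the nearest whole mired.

ln(t − 10) = (241 + 305.0) / 138.5 = 3.9422.
t − 10 = e^3.9422 = 51.534, so t = 61.534.
T = 100·t = 6153 K → 6150 K to the nearest 50 K.
M_estimate = 10⁶/6150 = 162.60; M_reference = 10⁶/5600 = 178.57.
ΔM = 162.60 − 178.57 = -15.97 → -16 mireds.

-16 mireds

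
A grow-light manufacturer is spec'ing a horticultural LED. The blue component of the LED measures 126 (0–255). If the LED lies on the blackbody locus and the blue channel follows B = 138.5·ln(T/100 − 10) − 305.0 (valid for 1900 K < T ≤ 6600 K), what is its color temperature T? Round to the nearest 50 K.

3250 K

ln(t − 10) = (126 + 305.0) / 138.5 = 3.1119.
t − 10 = e^3.1119 = 22.464, so t = 32.464.
T = 100·t = 3246 K → 3250 K to the nearest 50 K.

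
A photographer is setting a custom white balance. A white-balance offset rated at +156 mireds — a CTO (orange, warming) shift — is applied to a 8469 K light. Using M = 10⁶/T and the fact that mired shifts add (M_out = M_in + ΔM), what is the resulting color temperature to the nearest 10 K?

3650 K

M_in = 10⁶/8469 = 118.08 mireds.
M_out = 118.08 + (+156) = 274.08 mireds.
T_out = 10⁶/274.08 = 3648.6 K → 3650 K.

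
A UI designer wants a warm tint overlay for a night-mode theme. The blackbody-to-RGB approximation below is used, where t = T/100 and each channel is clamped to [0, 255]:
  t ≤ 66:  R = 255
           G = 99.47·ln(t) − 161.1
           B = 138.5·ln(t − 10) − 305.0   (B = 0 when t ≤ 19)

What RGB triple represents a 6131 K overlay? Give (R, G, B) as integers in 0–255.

(255, 248, 240)

t = 6131/100 = 61.31; the t ≤ 66 branch applies.
R = 255 by definition for t ≤ 66.
G = 99.47·ln 61.31 − 161.1 = 99.47·4.1159 − 161.1 = 248.313.
B = 138.5·ln(61.31 − 10) − 305.0 = 138.5·ln 51.31 − 305.0 = 138.5·3.9379 − 305.0 = 240.397.
Rounded: (255, 248, 240).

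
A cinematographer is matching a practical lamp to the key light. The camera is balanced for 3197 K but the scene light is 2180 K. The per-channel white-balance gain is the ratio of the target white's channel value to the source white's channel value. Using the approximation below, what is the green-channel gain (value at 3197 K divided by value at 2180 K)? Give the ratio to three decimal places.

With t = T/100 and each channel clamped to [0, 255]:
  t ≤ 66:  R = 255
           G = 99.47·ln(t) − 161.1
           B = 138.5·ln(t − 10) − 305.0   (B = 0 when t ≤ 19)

1.262

At 2180 K (t = 21.8):
  G = 99.47·ln 21.8 − 161.1 = 99.47·3.0819 − 161.1 = 145.458.
At 3197 K (t = 31.97):
  G = 99.47·ln 31.97 − 161.1 = 99.47·3.4648 − 161.1 = 183.543.
Gain = 183.543 / 145.458 = 1.2618 → 1.262.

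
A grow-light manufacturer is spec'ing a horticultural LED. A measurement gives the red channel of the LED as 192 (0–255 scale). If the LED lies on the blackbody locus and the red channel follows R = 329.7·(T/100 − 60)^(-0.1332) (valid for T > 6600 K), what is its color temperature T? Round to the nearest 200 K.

(t − 60)^(-0.1332) = 192/329.7 = 0.58235.
t − 60 = 0.58235^(1/-0.1332) = 0.58235^(-7.508) = 57.929, so t = 117.929.
T = 100·t = 11793 K → 11800 K to the nearest 200 K.

11800 K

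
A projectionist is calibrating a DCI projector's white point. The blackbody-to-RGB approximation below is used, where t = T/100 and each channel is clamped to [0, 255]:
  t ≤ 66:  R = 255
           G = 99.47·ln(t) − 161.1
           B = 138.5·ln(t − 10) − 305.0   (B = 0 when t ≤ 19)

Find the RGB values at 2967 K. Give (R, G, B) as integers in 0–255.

t = 2967/100 = 29.67; the t ≤ 66 branch applies.
R = 255 by definition for t ≤ 66.
G = 99.47·ln 29.67 − 161.1 = 99.47·3.3901 − 161.1 = 176.117.
B = 138.5·ln(29.67 − 10) − 305.0 = 138.5·ln 19.67 − 305.0 = 138.5·2.9791 − 305.0 = 107.605.
Rounded: (255, 176, 108).

(255, 176, 108)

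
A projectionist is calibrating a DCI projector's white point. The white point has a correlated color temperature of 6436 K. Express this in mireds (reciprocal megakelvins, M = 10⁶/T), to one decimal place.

155.4 mireds

M = 10⁶ / 6436 = 155.376 → 155.4 mireds.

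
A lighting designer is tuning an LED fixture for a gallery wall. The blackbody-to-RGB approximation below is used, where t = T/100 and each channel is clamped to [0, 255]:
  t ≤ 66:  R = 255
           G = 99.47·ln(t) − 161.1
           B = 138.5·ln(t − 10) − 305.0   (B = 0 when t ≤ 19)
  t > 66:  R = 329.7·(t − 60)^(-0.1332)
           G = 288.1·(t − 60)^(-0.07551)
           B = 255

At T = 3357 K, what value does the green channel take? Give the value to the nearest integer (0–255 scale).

t = 3357/100 = 33.57; the t ≤ 66 branch applies.
G = 99.47·ln 33.57 − 161.1 = 99.47·3.5136 − 161.1 = 188.401.
Rounded: 188.

188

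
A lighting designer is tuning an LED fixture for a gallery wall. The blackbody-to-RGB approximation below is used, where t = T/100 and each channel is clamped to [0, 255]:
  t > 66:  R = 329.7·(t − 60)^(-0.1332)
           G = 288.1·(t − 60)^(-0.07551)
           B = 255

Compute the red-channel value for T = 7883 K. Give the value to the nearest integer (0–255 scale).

t = 7883/100 = 78.83; the t > 66 branch applies.
R = 329.7·(78.83 − 60)^(-0.1332) = 329.7·18.83^(-0.1332) = 329.7·0.67638 = 223.002.
Rounded: 223.

223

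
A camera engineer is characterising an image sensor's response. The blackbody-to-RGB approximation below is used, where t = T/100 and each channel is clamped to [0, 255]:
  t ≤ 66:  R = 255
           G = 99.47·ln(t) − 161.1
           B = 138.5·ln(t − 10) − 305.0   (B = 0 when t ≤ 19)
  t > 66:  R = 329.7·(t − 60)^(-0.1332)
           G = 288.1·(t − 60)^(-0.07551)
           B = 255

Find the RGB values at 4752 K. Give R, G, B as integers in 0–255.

t = 4752/100 = 47.52; the t ≤ 66 branch applies.
R = 255 by definition for t ≤ 66.
G = 99.47·ln 47.52 − 161.1 = 99.47·3.8612 − 161.1 = 222.969.
B = 138.5·ln(47.52 − 10) − 305.0 = 138.5·ln 37.52 − 305.0 = 138.5·3.6249 − 305.0 = 197.045.
Rounded: (255, 223, 197).

R=255, G=223, B=197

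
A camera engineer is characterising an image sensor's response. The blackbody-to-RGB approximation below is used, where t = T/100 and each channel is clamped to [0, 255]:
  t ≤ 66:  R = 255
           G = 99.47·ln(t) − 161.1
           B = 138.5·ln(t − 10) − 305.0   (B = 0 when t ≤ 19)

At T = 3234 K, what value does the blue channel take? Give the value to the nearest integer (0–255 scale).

125

t = 3234/100 = 32.34; the t ≤ 66 branch applies.
B = 138.5·ln(32.34 − 10) − 305.0 = 138.5·ln 22.34 − 305.0 = 138.5·3.1064 − 305.0 = 125.233.
Rounded: 125.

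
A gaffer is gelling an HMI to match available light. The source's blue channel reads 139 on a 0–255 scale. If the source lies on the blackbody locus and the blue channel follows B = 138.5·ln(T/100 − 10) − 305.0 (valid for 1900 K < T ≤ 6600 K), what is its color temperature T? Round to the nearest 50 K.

ln(t − 10) = (139 + 305.0) / 138.5 = 3.2058.
t − 10 = e^3.2058 = 24.675, so t = 34.675.
T = 100·t = 3467 K → 3450 K to the nearest 50 K.

3450 K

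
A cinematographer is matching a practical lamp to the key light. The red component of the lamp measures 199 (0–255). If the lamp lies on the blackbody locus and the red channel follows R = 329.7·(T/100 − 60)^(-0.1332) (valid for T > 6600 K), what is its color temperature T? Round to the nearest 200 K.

10400 K

(t − 60)^(-0.1332) = 199/329.7 = 0.60358.
t − 60 = 0.60358^(1/-0.1332) = 0.60358^(-7.508) = 44.273, so t = 104.273.
T = 100·t = 10427 K → 10400 K to the nearest 200 K.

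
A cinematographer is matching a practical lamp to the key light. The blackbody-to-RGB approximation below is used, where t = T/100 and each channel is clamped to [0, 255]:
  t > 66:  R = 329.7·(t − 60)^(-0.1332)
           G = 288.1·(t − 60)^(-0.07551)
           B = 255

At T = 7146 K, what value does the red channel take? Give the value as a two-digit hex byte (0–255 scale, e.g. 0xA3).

0xEE

t = 7146/100 = 71.46; the t > 66 branch applies.
R = 329.7·(71.46 − 60)^(-0.1332) = 329.7·11.46^(-0.1332) = 329.7·0.72263 = 238.251.
Rounded: 238; in hex, 0xEE.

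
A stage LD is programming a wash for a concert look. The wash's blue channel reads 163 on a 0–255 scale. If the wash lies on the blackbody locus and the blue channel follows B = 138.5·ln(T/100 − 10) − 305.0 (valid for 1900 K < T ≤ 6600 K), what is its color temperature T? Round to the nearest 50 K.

3950 K

ln(t − 10) = (163 + 305.0) / 138.5 = 3.3791.
t − 10 = e^3.3791 = 29.343, so t = 39.343.
T = 100·t = 3934 K → 3950 K to the nearest 50 K.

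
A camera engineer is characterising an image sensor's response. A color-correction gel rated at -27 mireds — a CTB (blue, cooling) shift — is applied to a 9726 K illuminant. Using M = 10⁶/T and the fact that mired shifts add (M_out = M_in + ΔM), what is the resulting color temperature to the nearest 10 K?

M_in = 10⁶/9726 = 102.82 mireds.
M_out = 102.82 + (-27) = 75.82 mireds.
T_out = 10⁶/75.82 = 13189.6 K → 13190 K.

13190 K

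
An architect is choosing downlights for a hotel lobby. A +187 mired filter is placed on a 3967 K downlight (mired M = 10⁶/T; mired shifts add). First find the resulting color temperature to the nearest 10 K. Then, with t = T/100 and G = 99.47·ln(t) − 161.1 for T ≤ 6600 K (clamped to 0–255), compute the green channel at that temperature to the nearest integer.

150

M_in = 10⁶/3967 = 252.08; M_out = 252.08 + (+187) = 439.08.
T_out = 10⁶/439.08 = 2277.5 K → 2280 K; t = 22.8.
G = 99.47·ln 22.8 − 161.1 = 99.47·3.1268 − 161.1 = 149.919.
Rounded: 150.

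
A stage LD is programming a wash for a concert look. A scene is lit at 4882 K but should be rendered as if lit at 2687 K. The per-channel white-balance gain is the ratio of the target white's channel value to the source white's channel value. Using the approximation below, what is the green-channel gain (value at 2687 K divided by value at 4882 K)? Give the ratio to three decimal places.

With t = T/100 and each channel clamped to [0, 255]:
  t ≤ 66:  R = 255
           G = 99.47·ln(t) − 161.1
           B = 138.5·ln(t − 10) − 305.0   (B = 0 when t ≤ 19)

At 4882 K (t = 48.82):
  G = 99.47·ln 48.82 − 161.1 = 99.47·3.8881 − 161.1 = 225.653.
At 2687 K (t = 26.87):
  G = 99.47·ln 26.87 − 161.1 = 99.47·3.2910 − 161.1 = 166.257.
Gain = 166.257 / 225.653 = 0.7368 → 0.737.

0.737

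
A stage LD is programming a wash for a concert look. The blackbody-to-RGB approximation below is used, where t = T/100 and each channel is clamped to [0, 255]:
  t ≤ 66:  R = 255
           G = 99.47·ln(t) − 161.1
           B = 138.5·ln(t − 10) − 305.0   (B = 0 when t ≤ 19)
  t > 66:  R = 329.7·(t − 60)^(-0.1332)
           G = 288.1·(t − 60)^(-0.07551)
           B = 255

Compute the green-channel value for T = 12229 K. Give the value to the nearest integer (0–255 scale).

211

t = 12229/100 = 122.29; the t > 66 branch applies.
G = 288.1·(122.29 − 60)^(-0.07551) = 288.1·62.29^(-0.07551) = 288.1·0.73199 = 210.886.
Rounded: 211.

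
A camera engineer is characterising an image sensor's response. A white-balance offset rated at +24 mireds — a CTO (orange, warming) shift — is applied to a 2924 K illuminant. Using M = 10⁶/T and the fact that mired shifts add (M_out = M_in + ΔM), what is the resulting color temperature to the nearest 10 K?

M_in = 10⁶/2924 = 342.00 mireds.
M_out = 342.00 + (+24) = 366.00 mireds.
T_out = 10⁶/366.00 = 2732.3 K → 2730 K.

2730 K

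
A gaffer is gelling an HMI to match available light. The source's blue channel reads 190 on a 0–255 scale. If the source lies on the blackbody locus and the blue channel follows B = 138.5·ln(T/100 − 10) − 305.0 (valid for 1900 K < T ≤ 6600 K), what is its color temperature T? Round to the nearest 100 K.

4600 K

ln(t − 10) = (190 + 305.0) / 138.5 = 3.5740.
t − 10 = e^3.5740 = 35.659, so t = 45.659.
T = 100·t = 4566 K → 4600 K to the nearest 100 K.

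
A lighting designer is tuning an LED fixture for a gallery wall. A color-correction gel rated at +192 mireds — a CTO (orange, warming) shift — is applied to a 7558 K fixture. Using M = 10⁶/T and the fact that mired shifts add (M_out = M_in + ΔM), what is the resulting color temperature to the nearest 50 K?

3100 K

M_in = 10⁶/7558 = 132.31 mireds.
M_out = 132.31 + (+192) = 324.31 mireds.
T_out = 10⁶/324.31 = 3083.5 K → 3100 K.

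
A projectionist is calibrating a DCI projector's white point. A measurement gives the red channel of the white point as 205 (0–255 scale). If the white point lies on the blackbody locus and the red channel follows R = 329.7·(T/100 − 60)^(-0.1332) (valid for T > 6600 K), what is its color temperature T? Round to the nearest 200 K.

(t − 60)^(-0.1332) = 205/329.7 = 0.62178.
t − 60 = 0.62178^(1/-0.1332) = 0.62178^(-7.508) = 35.423, so t = 95.423.
T = 100·t = 9542 K → 9600 K to the nearest 200 K.

9600 K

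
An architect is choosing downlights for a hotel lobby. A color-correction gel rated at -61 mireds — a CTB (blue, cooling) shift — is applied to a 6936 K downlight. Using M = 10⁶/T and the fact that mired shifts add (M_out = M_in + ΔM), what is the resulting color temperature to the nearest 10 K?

M_in = 10⁶/6936 = 144.18 mireds.
M_out = 144.18 + (-61) = 83.18 mireds.
T_out = 10⁶/83.18 = 12022.8 K → 12020 K.

12020 K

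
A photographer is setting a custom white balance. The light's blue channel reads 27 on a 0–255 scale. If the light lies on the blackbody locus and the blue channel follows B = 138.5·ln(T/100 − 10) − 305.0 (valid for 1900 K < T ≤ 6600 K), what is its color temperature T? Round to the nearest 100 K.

2100 K

ln(t − 10) = (27 + 305.0) / 138.5 = 2.3971.
t − 10 = e^2.3971 = 10.991, so t = 20.991.
T = 100·t = 2099 K → 2100 K to the nearest 100 K.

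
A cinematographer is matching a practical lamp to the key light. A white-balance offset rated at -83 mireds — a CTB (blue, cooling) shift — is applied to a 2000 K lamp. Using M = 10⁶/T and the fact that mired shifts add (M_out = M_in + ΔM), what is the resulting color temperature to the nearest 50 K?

M_in = 10⁶/2000 = 500.00 mireds.
M_out = 500.00 + (-83) = 417.00 mireds.
T_out = 10⁶/417.00 = 2398.1 K → 2400 K.

2400 K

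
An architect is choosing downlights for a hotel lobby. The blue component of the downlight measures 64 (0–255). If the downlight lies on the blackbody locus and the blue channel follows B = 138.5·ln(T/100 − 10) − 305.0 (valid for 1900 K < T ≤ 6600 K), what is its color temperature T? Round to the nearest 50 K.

ln(t − 10) = (64 + 305.0) / 138.5 = 2.6643.
t − 10 = e^2.6643 = 14.357, so t = 24.357.
T = 100·t = 2436 K → 2450 K to the nearest 50 K.

2450 K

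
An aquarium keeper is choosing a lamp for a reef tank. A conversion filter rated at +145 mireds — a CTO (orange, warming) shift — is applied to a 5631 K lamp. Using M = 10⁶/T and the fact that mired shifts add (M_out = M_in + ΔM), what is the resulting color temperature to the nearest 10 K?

3100 K

M_in = 10⁶/5631 = 177.59 mireds.
M_out = 177.59 + (+145) = 322.59 mireds.
T_out = 10⁶/322.59 = 3099.9 K → 3100 K.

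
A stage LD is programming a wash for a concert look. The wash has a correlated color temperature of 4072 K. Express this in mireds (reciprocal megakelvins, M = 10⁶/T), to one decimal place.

245.6 mireds

M = 10⁶ / 4072 = 245.580 → 245.6 mireds.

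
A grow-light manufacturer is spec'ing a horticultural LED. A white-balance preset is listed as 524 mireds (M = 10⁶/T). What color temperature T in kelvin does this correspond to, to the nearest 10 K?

1910 K

T = 10⁶ / 524 = 1908.40 K → 1910 K.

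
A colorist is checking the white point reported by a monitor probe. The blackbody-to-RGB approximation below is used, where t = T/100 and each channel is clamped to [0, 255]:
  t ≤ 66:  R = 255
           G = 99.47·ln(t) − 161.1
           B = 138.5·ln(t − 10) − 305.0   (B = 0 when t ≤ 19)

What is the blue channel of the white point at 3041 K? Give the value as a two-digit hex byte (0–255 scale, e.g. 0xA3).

0x71

t = 3041/100 = 30.41; the t ≤ 66 branch applies.
B = 138.5·ln(30.41 − 10) − 305.0 = 138.5·ln 20.41 − 305.0 = 138.5·3.0160 − 305.0 = 112.719.
Rounded: 113; in hex, 0x71.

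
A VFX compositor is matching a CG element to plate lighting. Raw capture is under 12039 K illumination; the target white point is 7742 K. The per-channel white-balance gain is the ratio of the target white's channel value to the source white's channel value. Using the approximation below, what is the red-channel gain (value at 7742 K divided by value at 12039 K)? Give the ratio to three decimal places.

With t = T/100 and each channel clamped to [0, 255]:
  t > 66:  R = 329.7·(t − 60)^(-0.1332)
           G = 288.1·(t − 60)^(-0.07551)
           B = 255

At 12039 K (t = 120.39):
  R = 329.7·(120.39 − 60)^(-0.1332) = 329.7·60.39^(-0.1332) = 329.7·0.57913 = 190.939.
At 7742 K (t = 77.42):
  R = 329.7·(77.42 − 60)^(-0.1332) = 329.7·17.42^(-0.1332) = 329.7·0.68343 = 225.326.
Gain = 225.326 / 190.939 = 1.1801 → 1.180.

1.180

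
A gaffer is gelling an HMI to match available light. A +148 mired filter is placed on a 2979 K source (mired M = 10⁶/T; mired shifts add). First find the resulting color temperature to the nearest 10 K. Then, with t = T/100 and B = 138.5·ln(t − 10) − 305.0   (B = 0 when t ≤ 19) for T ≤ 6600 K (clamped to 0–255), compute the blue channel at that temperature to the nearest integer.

23

M_in = 10⁶/2979 = 335.68; M_out = 335.68 + (+148) = 483.68.
T_out = 10⁶/483.68 = 2067.5 K → 2070 K; t = 20.7.
B = 138.5·ln(20.7 − 10) − 305.0 = 138.5·ln 10.7 − 305.0 = 138.5·2.3702 − 305.0 = 23.279.
Rounded: 23.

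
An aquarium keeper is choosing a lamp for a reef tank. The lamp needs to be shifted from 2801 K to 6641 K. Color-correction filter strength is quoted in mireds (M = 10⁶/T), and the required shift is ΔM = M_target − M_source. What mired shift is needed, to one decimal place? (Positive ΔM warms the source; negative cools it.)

M_source = 10⁶/2801 = 357.015; M_target = 10⁶/6641 = 150.580.
ΔM = 150.580 − 357.015 = -206.436 → -206.4 mireds, a cooling shift.

-206.4 mireds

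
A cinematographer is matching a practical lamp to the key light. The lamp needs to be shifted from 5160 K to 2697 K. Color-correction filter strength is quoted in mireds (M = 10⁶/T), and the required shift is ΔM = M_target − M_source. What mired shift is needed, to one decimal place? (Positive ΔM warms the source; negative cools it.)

+177.0 mireds

M_source = 10⁶/5160 = 193.798; M_target = 10⁶/2697 = 370.782.
ΔM = 370.782 − 193.798 = 176.984 → +177.0 mireds, a warming shift.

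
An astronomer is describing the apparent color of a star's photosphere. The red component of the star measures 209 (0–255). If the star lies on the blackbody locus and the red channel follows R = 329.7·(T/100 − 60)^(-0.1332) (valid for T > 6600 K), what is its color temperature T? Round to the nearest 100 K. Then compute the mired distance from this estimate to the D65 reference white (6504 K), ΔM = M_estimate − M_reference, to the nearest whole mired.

(t − 60)^(-0.1332) = 209/329.7 = 0.63391.
t − 60 = 0.63391^(1/-0.1332) = 0.63391^(-7.508) = 30.639, so t = 90.639.
T = 100·t = 9064 K → 9100 K to the nearest 100 K.
M_estimate = 10⁶/9100 = 109.89; M_reference = 10⁶/6504 = 153.75.
ΔM = 109.89 − 153.75 = -43.86 → -44 mireds.

-44 mireds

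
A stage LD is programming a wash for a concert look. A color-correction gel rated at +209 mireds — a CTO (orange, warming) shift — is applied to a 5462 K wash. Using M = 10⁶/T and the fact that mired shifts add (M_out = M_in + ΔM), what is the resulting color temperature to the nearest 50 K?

M_in = 10⁶/5462 = 183.08 mireds.
M_out = 183.08 + (+209) = 392.08 mireds.
T_out = 10⁶/392.08 = 2550.5 K → 2550 K.

2550 K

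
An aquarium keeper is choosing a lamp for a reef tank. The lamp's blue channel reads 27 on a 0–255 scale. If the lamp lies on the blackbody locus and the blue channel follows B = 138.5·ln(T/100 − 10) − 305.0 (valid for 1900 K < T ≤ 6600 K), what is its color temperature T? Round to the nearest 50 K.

ln(t − 10) = (27 + 305.0) / 138.5 = 2.3971.
t − 10 = e^2.3971 = 10.991, so t = 20.991.
T = 100·t = 2099 K → 2100 K to the nearest 50 K.

2100 K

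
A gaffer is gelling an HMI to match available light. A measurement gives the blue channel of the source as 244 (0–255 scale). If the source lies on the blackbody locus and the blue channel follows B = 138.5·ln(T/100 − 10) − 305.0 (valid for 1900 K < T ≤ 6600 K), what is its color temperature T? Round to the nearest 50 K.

6250 K

ln(t − 10) = (244 + 305.0) / 138.5 = 3.9639.
t − 10 = e^3.9639 = 52.662, so t = 62.662.
T = 100·t = 6266 K → 6250 K to the nearest 50 K.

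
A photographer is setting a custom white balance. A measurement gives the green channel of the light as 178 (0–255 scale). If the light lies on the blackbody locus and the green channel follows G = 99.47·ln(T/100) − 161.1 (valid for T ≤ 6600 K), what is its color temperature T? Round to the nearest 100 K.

3000 K

ln t = (178 + 161.1) / 99.47 = 3.4091.
t = e^3.4091 = 30.237.
T = 100·t = 3024 K → 3000 K to the nearest 100 K.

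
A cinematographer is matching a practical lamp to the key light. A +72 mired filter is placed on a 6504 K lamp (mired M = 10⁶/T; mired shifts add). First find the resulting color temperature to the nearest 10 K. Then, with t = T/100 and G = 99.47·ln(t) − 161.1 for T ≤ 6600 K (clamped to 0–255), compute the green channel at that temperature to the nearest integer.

216

M_in = 10⁶/6504 = 153.75; M_out = 153.75 + (+72) = 225.75.
T_out = 10⁶/225.75 = 4429.6 K → 4430 K; t = 44.3.
G = 99.47·ln 44.3 − 161.1 = 99.47·3.7910 − 161.1 = 215.989.
Rounded: 216.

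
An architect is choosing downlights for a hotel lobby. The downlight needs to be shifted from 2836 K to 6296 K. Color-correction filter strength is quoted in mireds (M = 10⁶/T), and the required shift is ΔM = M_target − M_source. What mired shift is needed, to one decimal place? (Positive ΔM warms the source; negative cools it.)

M_source = 10⁶/2836 = 352.609; M_target = 10⁶/6296 = 158.831.
ΔM = 158.831 − 352.609 = -193.778 → -193.8 mireds, a cooling shift.

-193.8 mireds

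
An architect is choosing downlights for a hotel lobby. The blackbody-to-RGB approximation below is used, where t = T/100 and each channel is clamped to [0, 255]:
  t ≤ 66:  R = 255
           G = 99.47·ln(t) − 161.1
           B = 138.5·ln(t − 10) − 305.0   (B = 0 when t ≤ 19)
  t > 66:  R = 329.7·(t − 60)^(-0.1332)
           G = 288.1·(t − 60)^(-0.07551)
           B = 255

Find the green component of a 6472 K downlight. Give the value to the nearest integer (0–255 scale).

254

t = 6472/100 = 64.72; the t ≤ 66 branch applies.
G = 99.47·ln 64.72 − 161.1 = 99.47·4.1701 − 161.1 = 253.697.
Rounded: 254.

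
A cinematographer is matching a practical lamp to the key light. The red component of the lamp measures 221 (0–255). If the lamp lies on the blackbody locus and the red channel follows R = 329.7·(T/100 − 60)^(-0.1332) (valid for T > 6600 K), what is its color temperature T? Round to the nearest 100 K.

8000 K

(t − 60)^(-0.1332) = 221/329.7 = 0.67031.
t − 60 = 0.67031^(1/-0.1332) = 0.67031^(-7.508) = 20.149, so t = 80.149.
T = 100·t = 8015 K → 8000 K to the nearest 100 K.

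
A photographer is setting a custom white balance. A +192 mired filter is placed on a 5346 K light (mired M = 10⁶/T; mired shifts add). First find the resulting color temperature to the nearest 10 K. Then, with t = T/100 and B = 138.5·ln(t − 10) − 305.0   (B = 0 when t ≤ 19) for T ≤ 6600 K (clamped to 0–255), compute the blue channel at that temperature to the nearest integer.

82

M_in = 10⁶/5346 = 187.06; M_out = 187.06 + (+192) = 379.06.
T_out = 10⁶/379.06 = 2638.1 K → 2640 K; t = 26.4.
B = 138.5·ln(26.4 − 10) − 305.0 = 138.5·ln 16.4 − 305.0 = 138.5·2.7973 − 305.0 = 82.423.
Rounded: 82.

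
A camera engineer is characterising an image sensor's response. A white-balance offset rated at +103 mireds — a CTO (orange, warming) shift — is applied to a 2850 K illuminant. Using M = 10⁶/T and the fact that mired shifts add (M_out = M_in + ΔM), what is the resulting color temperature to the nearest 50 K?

M_in = 10⁶/2850 = 350.88 mireds.
M_out = 350.88 + (+103) = 453.88 mireds.
T_out = 10⁶/453.88 = 2203.2 K → 2200 K.

2200 K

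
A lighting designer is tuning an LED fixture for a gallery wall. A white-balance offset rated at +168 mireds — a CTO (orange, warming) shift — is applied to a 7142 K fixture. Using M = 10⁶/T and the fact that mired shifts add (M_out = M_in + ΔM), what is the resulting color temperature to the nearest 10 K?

3250 K

M_in = 10⁶/7142 = 140.02 mireds.
M_out = 140.02 + (+168) = 308.02 mireds.
T_out = 10⁶/308.02 = 3246.6 K → 3250 K.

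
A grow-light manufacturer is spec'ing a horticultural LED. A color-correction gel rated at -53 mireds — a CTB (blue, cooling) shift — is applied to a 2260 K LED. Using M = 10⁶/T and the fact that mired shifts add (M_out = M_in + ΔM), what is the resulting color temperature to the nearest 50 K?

M_in = 10⁶/2260 = 442.48 mireds.
M_out = 442.48 + (-53) = 389.48 mireds.
T_out = 10⁶/389.48 = 2567.5 K → 2550 K.

2550 K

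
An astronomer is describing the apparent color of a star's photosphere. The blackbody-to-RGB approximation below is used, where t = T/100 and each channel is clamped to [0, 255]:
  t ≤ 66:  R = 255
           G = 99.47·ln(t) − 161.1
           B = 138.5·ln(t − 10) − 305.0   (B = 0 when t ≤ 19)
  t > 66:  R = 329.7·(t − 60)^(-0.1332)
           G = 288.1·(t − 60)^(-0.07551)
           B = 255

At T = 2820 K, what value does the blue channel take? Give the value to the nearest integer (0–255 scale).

97

t = 2820/100 = 28.2; the t ≤ 66 branch applies.
B = 138.5·ln(28.2 − 10) − 305.0 = 138.5·ln 18.2 − 305.0 = 138.5·2.9014 − 305.0 = 96.847.
Rounded: 97.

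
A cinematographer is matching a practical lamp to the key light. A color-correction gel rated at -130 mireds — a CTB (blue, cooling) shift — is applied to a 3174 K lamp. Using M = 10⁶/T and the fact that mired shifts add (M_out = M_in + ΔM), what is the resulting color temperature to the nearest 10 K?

5400 K

M_in = 10⁶/3174 = 315.06 mireds.
M_out = 315.06 + (-130) = 185.06 mireds.
T_out = 10⁶/185.06 = 5403.7 K → 5400 K.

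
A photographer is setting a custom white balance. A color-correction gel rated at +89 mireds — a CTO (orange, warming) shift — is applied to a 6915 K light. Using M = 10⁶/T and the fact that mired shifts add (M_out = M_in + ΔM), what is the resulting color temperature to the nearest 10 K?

4280 K

M_in = 10⁶/6915 = 144.61 mireds.
M_out = 144.61 + (+89) = 233.61 mireds.
T_out = 10⁶/233.61 = 4280.6 K → 4280 K.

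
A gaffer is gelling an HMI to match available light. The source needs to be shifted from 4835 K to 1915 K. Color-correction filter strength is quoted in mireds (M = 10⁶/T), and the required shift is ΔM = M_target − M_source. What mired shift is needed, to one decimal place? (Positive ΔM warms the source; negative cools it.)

+315.4 mireds

M_source = 10⁶/4835 = 206.825; M_target = 10⁶/1915 = 522.193.
ΔM = 522.193 − 206.825 = 315.368 → +315.4 mireds, a warming shift.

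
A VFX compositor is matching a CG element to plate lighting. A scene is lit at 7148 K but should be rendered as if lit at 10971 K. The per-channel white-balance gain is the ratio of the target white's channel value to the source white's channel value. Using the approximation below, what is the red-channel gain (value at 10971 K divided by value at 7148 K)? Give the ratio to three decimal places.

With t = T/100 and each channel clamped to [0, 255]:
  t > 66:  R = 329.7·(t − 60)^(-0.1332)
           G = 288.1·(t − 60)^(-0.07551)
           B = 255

0.823

At 7148 K (t = 71.48):
  R = 329.7·(71.48 − 60)^(-0.1332) = 329.7·11.48^(-0.1332) = 329.7·0.72246 = 238.196.
At 10971 K (t = 109.71):
  R = 329.7·(109.71 − 60)^(-0.1332) = 329.7·49.71^(-0.1332) = 329.7·0.59434 = 195.953.
Gain = 195.953 / 238.196 = 0.8227 → 0.823.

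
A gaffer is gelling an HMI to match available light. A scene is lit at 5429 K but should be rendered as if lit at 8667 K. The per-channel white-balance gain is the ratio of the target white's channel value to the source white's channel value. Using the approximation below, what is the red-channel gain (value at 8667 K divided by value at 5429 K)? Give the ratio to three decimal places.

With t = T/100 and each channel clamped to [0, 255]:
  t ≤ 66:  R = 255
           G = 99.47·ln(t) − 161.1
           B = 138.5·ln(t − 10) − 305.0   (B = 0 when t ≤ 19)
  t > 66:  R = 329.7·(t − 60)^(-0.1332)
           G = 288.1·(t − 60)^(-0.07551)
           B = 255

At 5429 K (t = 54.29):
  R = 255 by definition for t ≤ 66.
At 8667 K (t = 86.67):
  R = 329.7·(86.67 − 60)^(-0.1332) = 329.7·26.67^(-0.1332) = 329.7·0.64573 = 212.899.
Gain = 212.899 / 255.000 = 0.8349 → 0.835.

0.835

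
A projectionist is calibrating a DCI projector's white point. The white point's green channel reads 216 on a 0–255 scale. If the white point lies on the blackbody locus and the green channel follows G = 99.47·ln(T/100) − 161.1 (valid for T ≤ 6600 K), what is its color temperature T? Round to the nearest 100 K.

ln t = (216 + 161.1) / 99.47 = 3.7911.
t = e^3.7911 = 44.305.
T = 100·t = 4430 K → 4400 K to the nearest 100 K.

4400 K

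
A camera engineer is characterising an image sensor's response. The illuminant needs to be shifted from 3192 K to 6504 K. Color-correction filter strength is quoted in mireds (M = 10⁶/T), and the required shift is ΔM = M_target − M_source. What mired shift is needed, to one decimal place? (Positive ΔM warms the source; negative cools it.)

-159.5 mireds

M_source = 10⁶/3192 = 313.283; M_target = 10⁶/6504 = 153.752.
ΔM = 153.752 − 313.283 = -159.532 → -159.5 mireds, a cooling shift.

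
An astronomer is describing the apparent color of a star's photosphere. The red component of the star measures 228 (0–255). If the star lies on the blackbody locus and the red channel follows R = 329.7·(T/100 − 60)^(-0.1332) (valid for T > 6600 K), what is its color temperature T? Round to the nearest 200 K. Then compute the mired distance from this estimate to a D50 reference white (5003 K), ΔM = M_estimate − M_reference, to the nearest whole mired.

-68 mireds

(t − 60)^(-0.1332) = 228/329.7 = 0.69154.
t − 60 = 0.69154^(1/-0.1332) = 0.69154^(-7.508) = 15.943, so t = 75.943.
T = 100·t = 7594 K → 7600 K to the nearest 200 K.
M_estimate = 10⁶/7600 = 131.58; M_reference = 10⁶/5003 = 199.88.
ΔM = 131.58 − 199.88 = -68.30 → -68 mireds.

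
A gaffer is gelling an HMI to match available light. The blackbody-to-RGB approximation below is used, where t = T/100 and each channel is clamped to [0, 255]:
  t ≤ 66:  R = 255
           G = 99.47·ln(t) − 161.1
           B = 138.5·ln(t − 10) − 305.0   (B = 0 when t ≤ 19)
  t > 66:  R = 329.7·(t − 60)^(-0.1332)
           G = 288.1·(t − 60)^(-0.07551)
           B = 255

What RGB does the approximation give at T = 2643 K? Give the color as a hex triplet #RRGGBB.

t = 2643/100 = 26.43; the t ≤ 66 branch applies.
R = 255 by definition for t ≤ 66.
G = 99.47·ln 26.43 − 161.1 = 99.47·3.2745 − 161.1 = 164.614.
B = 138.5·ln(26.43 − 10) − 305.0 = 138.5·ln 16.43 − 305.0 = 138.5·2.7991 − 305.0 = 82.677.
Rounded: (255, 165, 83).
In hex: #FFA553.

#FFA553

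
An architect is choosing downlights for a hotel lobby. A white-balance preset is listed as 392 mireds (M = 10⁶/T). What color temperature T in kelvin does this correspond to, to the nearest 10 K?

2550 K

T = 10⁶ / 392 = 2551.02 K → 2550 K.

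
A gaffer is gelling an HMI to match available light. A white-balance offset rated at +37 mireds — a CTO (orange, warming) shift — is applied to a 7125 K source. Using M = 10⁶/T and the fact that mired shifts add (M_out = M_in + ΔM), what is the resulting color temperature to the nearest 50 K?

5650 K

M_in = 10⁶/7125 = 140.35 mireds.
M_out = 140.35 + (+37) = 177.35 mireds.
T_out = 10⁶/177.35 = 5638.5 K → 5650 K.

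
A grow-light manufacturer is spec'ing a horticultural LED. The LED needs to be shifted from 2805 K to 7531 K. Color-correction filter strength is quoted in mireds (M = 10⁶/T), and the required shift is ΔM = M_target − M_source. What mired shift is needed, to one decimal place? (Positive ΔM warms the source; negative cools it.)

M_source = 10⁶/2805 = 356.506; M_target = 10⁶/7531 = 132.784.
ΔM = 132.784 − 356.506 = -223.722 → -223.7 mireds, a cooling shift.

-223.7 mireds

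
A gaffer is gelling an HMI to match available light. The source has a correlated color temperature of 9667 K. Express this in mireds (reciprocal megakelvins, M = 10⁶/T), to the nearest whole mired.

M = 10⁶ / 9667 = 103.445 → 103 mireds.

103 mireds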